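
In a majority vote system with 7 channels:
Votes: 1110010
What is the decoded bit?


Ones: 4 out of 7
Threshold: 4

1 (4/7 voted 1)


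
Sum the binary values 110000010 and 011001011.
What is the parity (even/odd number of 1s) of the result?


110000010 = 386
011001011 = 203
Sum = 589 = 1001001101
1s count = 5

odd parity (5 ones in 1001001101)


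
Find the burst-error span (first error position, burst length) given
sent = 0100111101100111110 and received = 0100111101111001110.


XOR: 0000000000011110000

Burst at position 11, length 4


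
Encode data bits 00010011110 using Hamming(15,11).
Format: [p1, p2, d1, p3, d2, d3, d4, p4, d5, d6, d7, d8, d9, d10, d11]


Parity bits: p1=1, p2=1, p3=0, p4=0

110000100011110


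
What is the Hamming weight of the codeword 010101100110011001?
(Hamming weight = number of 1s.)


Counting 1s in 010101100110011001

9


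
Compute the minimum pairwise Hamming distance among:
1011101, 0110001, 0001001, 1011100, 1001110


Comparing all pairs, minimum distance: 1
Can detect 0 errors, correct 0 errors

1


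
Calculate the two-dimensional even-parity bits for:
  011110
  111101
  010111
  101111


Row parities: 0101
Column parities: 011011

Row P: 0101, Col P: 011011, Corner: 0


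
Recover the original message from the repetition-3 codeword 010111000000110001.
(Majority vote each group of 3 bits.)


Groups: 010, 111, 000, 000, 110, 001
Majority votes: 010010

010010


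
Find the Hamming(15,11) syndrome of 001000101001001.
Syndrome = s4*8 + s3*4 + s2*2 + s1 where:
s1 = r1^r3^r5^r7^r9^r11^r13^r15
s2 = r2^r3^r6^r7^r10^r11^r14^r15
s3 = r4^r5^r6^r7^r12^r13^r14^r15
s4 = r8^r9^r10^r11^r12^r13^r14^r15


s1=0, s2=1, s3=1, s4=1

Syndrome = 14 (error at position 14)


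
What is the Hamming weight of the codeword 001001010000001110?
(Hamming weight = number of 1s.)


Counting 1s in 001001010000001110

6


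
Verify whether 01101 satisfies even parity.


Number of 1s: 3

No, parity error (3 ones)


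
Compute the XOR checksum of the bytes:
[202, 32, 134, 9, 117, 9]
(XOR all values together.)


XOR chain: 202 ^ 32 ^ 134 ^ 9 ^ 117 ^ 9 = 25

25


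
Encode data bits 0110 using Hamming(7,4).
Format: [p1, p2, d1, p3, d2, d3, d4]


Parity bits: p1=1, p2=1, p3=0

1100110


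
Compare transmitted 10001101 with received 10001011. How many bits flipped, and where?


XOR: 00000110

2 error(s) at position(s): 5, 6


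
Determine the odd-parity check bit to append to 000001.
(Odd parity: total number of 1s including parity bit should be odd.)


Number of 1s in data: 1
Parity bit: 0

0


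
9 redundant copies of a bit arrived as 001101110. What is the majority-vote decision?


Ones: 5 out of 9
Threshold: 5

1 (5/9 voted 1)


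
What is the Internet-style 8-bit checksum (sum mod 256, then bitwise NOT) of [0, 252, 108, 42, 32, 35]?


Sum = 469 mod 256 = 213
Complement = 42

42


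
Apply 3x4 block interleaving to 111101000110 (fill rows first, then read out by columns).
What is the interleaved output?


Matrix:
  1111
  0100
  0110
Read columns: 100111101100

100111101100


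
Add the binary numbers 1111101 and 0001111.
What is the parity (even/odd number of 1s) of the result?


1111101 = 125
0001111 = 15
Sum = 140 = 10001100
1s count = 3

odd parity (3 ones in 10001100)


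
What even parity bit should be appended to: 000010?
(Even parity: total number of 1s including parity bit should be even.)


Number of 1s in data: 1
Parity bit: 1

1


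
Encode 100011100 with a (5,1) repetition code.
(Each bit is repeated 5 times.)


Each bit -> 5 copies

111110000000000000001111111111111110000000000


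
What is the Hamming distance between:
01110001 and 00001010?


XOR: 01111011
Count of 1s: 6

6


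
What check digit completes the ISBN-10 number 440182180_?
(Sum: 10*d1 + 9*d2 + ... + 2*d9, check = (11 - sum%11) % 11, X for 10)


Weighted sum: 169
169 mod 11 = 4

Check digit: 7


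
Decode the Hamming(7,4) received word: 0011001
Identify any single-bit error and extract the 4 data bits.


Syndrome = 0: no error detected

Data: 1001 (no errors)


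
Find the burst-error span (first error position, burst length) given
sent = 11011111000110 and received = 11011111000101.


XOR: 00000000000011

Burst at position 12, length 2


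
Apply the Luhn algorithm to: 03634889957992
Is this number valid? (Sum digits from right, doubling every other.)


Luhn sum = 80
80 mod 10 = 0

Valid (Luhn sum mod 10 = 0)


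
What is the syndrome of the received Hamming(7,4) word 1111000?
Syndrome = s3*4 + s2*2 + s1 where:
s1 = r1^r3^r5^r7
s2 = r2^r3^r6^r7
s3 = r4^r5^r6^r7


s1=0, s2=0, s3=1

Syndrome = 4 (error at position 4)


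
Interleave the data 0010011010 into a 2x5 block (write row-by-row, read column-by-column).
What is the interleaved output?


Matrix:
  00100
  11010
Read columns: 0101100100

0101100100


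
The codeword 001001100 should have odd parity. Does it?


Number of 1s: 3

Yes, parity is correct (3 ones)


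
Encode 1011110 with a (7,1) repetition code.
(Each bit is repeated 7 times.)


Each bit -> 7 copies

1111111000000011111111111111111111111111110000000


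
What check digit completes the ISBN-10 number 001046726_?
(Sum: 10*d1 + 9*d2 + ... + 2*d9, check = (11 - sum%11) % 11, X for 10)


Weighted sum: 108
108 mod 11 = 9

Check digit: 2


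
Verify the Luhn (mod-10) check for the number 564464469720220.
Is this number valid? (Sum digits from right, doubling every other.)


Luhn sum = 63
63 mod 10 = 3

Invalid (Luhn sum mod 10 = 3)


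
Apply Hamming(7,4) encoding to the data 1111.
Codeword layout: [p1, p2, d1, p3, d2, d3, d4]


Parity bits: p1=1, p2=1, p3=1

1111111


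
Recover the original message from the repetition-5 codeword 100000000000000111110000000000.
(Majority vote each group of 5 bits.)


Groups: 10000, 00000, 00000, 11111, 00000, 00000
Majority votes: 000100

000100


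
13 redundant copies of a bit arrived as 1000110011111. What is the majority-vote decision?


Ones: 8 out of 13
Threshold: 7

1 (8/13 voted 1)


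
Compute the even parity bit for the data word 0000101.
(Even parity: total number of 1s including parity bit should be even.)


Number of 1s in data: 2
Parity bit: 0

0


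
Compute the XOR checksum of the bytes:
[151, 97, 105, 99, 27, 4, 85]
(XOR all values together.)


XOR chain: 151 ^ 97 ^ 105 ^ 99 ^ 27 ^ 4 ^ 85 = 182

182


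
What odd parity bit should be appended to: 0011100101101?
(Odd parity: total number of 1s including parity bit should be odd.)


Number of 1s in data: 7
Parity bit: 0

0


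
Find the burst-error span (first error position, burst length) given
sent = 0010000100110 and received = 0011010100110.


XOR: 0001010000000

Burst at position 3, length 3


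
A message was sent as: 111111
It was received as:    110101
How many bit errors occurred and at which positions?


XOR: 001010

2 error(s) at position(s): 2, 4


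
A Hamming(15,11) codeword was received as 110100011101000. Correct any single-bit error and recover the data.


Syndrome = 0: no error detected

Data: 00001101000 (no errors)


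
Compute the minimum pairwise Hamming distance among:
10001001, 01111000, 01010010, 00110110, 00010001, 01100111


Comparing all pairs, minimum distance: 3
Can detect 2 errors, correct 1 errors

3


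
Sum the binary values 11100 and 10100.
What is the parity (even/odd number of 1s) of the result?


11100 = 28
10100 = 20
Sum = 48 = 110000
1s count = 2

even parity (2 ones in 110000)


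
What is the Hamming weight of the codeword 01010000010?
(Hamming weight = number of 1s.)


Counting 1s in 01010000010

3


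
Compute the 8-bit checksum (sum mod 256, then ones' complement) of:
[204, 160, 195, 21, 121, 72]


Sum = 773 mod 256 = 5
Complement = 250

250


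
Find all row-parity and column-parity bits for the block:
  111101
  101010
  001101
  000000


Row parities: 1110
Column parities: 011010

Row P: 1110, Col P: 011010, Corner: 1


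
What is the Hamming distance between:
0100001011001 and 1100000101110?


XOR: 1000001110111
Count of 1s: 7

7


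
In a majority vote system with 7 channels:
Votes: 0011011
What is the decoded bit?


Ones: 4 out of 7
Threshold: 4

1 (4/7 voted 1)


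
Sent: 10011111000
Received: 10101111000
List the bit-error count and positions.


XOR: 00110000000

2 error(s) at position(s): 2, 3


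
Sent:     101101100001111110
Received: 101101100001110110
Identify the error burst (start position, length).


XOR: 000000000000001000

Burst at position 14, length 1


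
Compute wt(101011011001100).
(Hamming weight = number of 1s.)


Counting 1s in 101011011001100

8


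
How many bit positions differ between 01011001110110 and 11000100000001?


XOR: 10011101110111
Count of 1s: 10

10


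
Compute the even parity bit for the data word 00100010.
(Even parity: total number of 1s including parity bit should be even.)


Number of 1s in data: 2
Parity bit: 0

0


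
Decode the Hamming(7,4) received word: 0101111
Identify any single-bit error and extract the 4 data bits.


Syndrome = 2: error at position 2

Data: 0111 (corrected bit 2)


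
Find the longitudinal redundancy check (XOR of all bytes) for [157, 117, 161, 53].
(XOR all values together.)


XOR chain: 157 ^ 117 ^ 161 ^ 53 = 124

124


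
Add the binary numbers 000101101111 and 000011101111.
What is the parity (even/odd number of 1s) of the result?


000101101111 = 367
000011101111 = 239
Sum = 606 = 1001011110
1s count = 6

even parity (6 ones in 1001011110)


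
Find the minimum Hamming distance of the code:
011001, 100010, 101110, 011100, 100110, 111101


Comparing all pairs, minimum distance: 1
Can detect 0 errors, correct 0 errors

1


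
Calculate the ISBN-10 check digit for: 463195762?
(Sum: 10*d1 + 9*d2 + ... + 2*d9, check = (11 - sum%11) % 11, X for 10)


Weighted sum: 254
254 mod 11 = 1

Check digit: X


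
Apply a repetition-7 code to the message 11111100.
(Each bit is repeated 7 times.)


Each bit -> 7 copies

11111111111111111111111111111111111111111100000000000000


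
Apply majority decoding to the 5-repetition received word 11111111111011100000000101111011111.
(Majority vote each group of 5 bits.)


Groups: 11111, 11111, 10111, 00000, 00010, 11110, 11111
Majority votes: 1110011

1110011


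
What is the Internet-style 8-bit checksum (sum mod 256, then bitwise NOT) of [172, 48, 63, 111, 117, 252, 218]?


Sum = 981 mod 256 = 213
Complement = 42

42


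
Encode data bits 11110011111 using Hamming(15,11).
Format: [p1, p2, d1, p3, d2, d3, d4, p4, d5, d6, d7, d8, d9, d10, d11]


Parity bits: p1=0, p2=0, p3=1, p4=1

001111110011111


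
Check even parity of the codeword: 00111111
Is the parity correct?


Number of 1s: 6

Yes, parity is correct (6 ones)


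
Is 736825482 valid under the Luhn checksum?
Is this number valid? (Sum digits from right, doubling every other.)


Luhn sum = 42
42 mod 10 = 2

Invalid (Luhn sum mod 10 = 2)


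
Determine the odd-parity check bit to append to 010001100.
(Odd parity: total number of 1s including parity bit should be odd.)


Number of 1s in data: 3
Parity bit: 0

0


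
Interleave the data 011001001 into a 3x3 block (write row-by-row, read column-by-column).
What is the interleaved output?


Matrix:
  011
  001
  001
Read columns: 000100111

000100111


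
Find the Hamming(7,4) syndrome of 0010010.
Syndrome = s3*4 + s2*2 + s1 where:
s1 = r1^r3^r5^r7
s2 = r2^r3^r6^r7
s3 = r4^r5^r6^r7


s1=1, s2=0, s3=1

Syndrome = 5 (error at position 5)


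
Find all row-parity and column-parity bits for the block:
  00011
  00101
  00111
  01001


Row parities: 0010
Column parities: 01000

Row P: 0010, Col P: 01000, Corner: 1


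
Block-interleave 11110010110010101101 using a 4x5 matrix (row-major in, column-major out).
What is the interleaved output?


Matrix:
  11110
  01011
  00101
  01101
Read columns: 10001101101111000111

10001101101111000111


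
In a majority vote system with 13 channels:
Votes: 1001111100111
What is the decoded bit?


Ones: 9 out of 13
Threshold: 7

1 (9/13 voted 1)


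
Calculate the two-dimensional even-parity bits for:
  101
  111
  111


Row parities: 011
Column parities: 101

Row P: 011, Col P: 101, Corner: 0


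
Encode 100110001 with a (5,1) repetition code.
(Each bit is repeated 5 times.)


Each bit -> 5 copies

111110000000000111111111100000000000000011111


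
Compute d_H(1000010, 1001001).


XOR: 0001011
Count of 1s: 3

3


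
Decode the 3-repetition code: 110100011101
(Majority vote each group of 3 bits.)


Groups: 110, 100, 011, 101
Majority votes: 1011

1011


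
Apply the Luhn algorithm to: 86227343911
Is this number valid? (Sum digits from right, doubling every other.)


Luhn sum = 52
52 mod 10 = 2

Invalid (Luhn sum mod 10 = 2)


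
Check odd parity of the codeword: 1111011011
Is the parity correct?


Number of 1s: 8

No, parity error (8 ones)


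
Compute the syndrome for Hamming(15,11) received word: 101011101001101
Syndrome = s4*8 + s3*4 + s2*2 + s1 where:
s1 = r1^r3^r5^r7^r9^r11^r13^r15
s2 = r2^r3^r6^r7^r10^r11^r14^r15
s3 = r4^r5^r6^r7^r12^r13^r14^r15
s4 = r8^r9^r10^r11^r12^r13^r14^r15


s1=1, s2=0, s3=0, s4=0

Syndrome = 1 (error at position 1)


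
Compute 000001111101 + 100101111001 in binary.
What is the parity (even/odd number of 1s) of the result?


000001111101 = 125
100101111001 = 2425
Sum = 2550 = 100111110110
1s count = 8

even parity (8 ones in 100111110110)


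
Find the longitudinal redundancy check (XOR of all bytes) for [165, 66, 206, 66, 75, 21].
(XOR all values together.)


XOR chain: 165 ^ 66 ^ 206 ^ 66 ^ 75 ^ 21 = 53

53


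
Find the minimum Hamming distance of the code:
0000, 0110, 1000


Comparing all pairs, minimum distance: 1
Can detect 0 errors, correct 0 errors

1


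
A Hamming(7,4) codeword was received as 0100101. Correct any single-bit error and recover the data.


Syndrome = 0: no error detected

Data: 0101 (no errors)


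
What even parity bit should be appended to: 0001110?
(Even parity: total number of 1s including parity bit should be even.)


Number of 1s in data: 3
Parity bit: 1

1


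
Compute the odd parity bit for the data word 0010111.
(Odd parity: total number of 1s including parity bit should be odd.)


Number of 1s in data: 4
Parity bit: 1

1


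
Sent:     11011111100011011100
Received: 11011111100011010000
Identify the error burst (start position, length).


XOR: 00000000000000001100

Burst at position 16, length 2


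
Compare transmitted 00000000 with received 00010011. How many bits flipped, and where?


XOR: 00010011

3 error(s) at position(s): 3, 6, 7


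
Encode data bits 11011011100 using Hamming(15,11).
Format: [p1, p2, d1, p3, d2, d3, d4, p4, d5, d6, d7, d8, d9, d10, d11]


Parity bits: p1=0, p2=1, p3=0, p4=0

011010101011100


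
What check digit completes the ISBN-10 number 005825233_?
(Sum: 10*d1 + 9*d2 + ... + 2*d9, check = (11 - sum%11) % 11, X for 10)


Weighted sum: 156
156 mod 11 = 2

Check digit: 9


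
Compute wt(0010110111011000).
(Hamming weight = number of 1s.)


Counting 1s in 0010110111011000

8


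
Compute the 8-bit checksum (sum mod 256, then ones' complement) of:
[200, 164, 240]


Sum = 604 mod 256 = 92
Complement = 163

163


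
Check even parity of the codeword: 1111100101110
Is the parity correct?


Number of 1s: 9

No, parity error (9 ones)


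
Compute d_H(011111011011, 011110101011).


XOR: 000001110000
Count of 1s: 3

3


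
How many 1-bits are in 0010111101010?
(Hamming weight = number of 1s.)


Counting 1s in 0010111101010

7


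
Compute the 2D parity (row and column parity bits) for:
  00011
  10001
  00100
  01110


Row parities: 0011
Column parities: 11000

Row P: 0011, Col P: 11000, Corner: 0


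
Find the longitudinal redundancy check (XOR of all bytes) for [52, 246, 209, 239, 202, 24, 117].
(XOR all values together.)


XOR chain: 52 ^ 246 ^ 209 ^ 239 ^ 202 ^ 24 ^ 117 = 91

91


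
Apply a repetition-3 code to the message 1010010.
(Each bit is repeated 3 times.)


Each bit -> 3 copies

111000111000000111000


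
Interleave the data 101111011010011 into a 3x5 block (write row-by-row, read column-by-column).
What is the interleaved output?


Matrix:
  10111
  10110
  10011
Read columns: 111000110111101

111000110111101


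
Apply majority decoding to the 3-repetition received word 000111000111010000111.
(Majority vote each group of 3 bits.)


Groups: 000, 111, 000, 111, 010, 000, 111
Majority votes: 0101001

0101001


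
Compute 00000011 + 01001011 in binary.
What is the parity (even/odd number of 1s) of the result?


00000011 = 3
01001011 = 75
Sum = 78 = 1001110
1s count = 4

even parity (4 ones in 1001110)


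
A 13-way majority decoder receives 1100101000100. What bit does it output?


Ones: 5 out of 13
Threshold: 7

0 (5/13 voted 1)


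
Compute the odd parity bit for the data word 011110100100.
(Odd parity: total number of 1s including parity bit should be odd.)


Number of 1s in data: 6
Parity bit: 1

1


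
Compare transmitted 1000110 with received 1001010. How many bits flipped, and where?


XOR: 0001100

2 error(s) at position(s): 3, 4


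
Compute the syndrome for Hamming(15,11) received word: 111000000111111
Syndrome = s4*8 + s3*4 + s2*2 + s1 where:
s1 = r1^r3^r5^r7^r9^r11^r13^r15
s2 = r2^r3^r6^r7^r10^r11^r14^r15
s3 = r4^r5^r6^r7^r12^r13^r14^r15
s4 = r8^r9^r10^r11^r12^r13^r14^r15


s1=1, s2=0, s3=0, s4=0

Syndrome = 1 (error at position 1)


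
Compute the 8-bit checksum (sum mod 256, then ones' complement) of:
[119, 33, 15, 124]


Sum = 291 mod 256 = 35
Complement = 220

220


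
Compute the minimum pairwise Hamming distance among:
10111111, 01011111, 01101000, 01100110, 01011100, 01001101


Comparing all pairs, minimum distance: 2
Can detect 1 errors, correct 0 errors

2


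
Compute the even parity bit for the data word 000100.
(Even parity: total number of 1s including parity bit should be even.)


Number of 1s in data: 1
Parity bit: 1

1


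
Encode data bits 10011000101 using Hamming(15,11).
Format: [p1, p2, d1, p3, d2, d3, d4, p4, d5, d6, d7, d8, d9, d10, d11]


Parity bits: p1=1, p2=1, p3=1, p4=1

111100111000101


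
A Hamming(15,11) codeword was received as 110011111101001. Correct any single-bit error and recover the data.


Syndrome = 15: error at position 15

Data: 01111101000 (corrected bit 15)


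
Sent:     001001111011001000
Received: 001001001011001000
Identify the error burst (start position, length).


XOR: 000000110000000000

Burst at position 6, length 2


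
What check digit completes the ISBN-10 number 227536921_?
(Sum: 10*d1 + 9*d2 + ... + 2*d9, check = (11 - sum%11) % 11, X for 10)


Weighted sum: 221
221 mod 11 = 1

Check digit: X


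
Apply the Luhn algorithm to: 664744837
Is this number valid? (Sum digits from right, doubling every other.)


Luhn sum = 51
51 mod 10 = 1

Invalid (Luhn sum mod 10 = 1)


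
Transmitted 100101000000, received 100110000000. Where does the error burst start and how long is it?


XOR: 000011000000

Burst at position 4, length 2


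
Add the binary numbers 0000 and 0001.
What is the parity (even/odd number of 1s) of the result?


0000 = 0
0001 = 1
Sum = 1 = 1
1s count = 1

odd parity (1 ones in 1)


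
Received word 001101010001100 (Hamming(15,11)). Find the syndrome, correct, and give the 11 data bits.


Syndrome = 8: error at position 8

Data: 10100001100 (corrected bit 8)


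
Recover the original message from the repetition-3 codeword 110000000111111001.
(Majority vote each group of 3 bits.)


Groups: 110, 000, 000, 111, 111, 001
Majority votes: 100110

100110


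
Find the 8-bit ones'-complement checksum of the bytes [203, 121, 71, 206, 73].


Sum = 674 mod 256 = 162
Complement = 93

93


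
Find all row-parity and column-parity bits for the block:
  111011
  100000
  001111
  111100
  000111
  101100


Row parities: 110011
Column parities: 000011

Row P: 110011, Col P: 000011, Corner: 0


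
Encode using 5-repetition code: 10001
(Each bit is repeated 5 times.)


Each bit -> 5 copies

1111100000000000000011111


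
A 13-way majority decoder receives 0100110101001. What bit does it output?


Ones: 6 out of 13
Threshold: 7

0 (6/13 voted 1)


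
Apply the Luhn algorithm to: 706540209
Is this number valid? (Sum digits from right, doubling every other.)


Luhn sum = 29
29 mod 10 = 9

Invalid (Luhn sum mod 10 = 9)


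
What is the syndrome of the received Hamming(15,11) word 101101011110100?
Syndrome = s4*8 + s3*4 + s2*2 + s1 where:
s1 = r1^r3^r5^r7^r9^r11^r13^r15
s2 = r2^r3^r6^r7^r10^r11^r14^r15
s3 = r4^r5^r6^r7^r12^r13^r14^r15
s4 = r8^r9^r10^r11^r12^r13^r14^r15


s1=1, s2=0, s3=1, s4=1

Syndrome = 13 (error at position 13)


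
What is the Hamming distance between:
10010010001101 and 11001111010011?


XOR: 01011101011110
Count of 1s: 9

9


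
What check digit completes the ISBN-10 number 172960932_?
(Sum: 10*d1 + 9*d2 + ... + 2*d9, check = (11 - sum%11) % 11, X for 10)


Weighted sum: 237
237 mod 11 = 6

Check digit: 5


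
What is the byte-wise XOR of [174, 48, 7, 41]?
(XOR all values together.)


XOR chain: 174 ^ 48 ^ 7 ^ 41 = 176

176


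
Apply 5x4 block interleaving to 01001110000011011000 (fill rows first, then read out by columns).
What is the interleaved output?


Matrix:
  0100
  1110
  0000
  1101
  1000
Read columns: 01011110100100000010

01011110100100000010


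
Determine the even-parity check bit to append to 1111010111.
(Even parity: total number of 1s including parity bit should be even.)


Number of 1s in data: 8
Parity bit: 0

0


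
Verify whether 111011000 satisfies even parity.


Number of 1s: 5

No, parity error (5 ones)


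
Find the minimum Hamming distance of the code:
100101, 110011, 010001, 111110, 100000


Comparing all pairs, minimum distance: 2
Can detect 1 errors, correct 0 errors

2


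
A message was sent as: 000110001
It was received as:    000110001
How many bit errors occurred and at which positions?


XOR: 000000000

0 errors (received matches sent)


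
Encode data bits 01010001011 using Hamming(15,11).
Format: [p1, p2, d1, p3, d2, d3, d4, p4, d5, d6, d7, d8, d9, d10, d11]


Parity bits: p1=1, p2=1, p3=1, p4=1

110110110001011


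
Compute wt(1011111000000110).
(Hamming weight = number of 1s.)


Counting 1s in 1011111000000110

8


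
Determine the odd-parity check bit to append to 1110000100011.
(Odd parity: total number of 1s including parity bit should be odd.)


Number of 1s in data: 6
Parity bit: 1

1


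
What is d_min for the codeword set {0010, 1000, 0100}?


Comparing all pairs, minimum distance: 2
Can detect 1 errors, correct 0 errors

2


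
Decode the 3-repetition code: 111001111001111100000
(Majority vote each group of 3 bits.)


Groups: 111, 001, 111, 001, 111, 100, 000
Majority votes: 1010100

1010100


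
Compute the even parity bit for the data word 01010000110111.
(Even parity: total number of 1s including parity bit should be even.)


Number of 1s in data: 7
Parity bit: 1

1


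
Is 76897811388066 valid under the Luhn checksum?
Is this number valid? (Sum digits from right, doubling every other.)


Luhn sum = 73
73 mod 10 = 3

Invalid (Luhn sum mod 10 = 3)


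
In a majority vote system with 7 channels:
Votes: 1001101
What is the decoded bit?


Ones: 4 out of 7
Threshold: 4

1 (4/7 voted 1)


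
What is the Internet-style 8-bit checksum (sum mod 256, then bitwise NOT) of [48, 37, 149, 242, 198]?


Sum = 674 mod 256 = 162
Complement = 93

93


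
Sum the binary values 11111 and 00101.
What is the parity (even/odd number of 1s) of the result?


11111 = 31
00101 = 5
Sum = 36 = 100100
1s count = 2

even parity (2 ones in 100100)


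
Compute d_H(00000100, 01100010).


XOR: 01100110
Count of 1s: 4

4


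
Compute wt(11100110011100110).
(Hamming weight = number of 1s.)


Counting 1s in 11100110011100110

10


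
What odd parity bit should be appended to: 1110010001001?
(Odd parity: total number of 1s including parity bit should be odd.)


Number of 1s in data: 6
Parity bit: 1

1


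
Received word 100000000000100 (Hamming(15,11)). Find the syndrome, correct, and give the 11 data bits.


Syndrome = 12: error at position 12

Data: 00000001100 (corrected bit 12)


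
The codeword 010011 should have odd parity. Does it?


Number of 1s: 3

Yes, parity is correct (3 ones)


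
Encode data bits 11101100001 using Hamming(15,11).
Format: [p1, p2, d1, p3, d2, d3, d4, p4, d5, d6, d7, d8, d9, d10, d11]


Parity bits: p1=0, p2=0, p3=1, p4=1

001111011100001


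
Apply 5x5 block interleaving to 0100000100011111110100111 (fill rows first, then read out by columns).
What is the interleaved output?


Matrix:
  01000
  00100
  01111
  11101
  00111
Read columns: 0001010110011110010100111

0001010110011110010100111


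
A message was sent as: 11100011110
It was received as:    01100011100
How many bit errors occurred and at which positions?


XOR: 10000000010

2 error(s) at position(s): 0, 9


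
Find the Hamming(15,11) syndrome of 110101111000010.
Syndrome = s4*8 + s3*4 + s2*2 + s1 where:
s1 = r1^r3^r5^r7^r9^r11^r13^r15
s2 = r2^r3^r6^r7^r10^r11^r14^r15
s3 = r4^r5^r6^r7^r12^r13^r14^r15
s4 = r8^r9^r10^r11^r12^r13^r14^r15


s1=1, s2=0, s3=0, s4=1

Syndrome = 9 (error at position 9)


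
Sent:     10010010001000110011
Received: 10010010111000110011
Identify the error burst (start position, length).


XOR: 00000000110000000000

Burst at position 8, length 2


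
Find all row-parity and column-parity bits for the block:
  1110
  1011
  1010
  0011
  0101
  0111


Row parities: 110001
Column parities: 1110

Row P: 110001, Col P: 1110, Corner: 1


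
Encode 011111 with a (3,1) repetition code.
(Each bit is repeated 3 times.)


Each bit -> 3 copies

000111111111111111


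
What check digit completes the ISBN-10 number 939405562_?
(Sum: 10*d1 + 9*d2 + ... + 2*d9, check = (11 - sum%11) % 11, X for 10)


Weighted sum: 284
284 mod 11 = 9

Check digit: 2


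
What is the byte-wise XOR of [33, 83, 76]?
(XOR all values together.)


XOR chain: 33 ^ 83 ^ 76 = 62

62


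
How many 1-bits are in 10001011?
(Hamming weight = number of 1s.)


Counting 1s in 10001011

4


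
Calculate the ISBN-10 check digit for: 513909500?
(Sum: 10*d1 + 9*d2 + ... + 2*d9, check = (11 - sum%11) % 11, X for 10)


Weighted sum: 211
211 mod 11 = 2

Check digit: 9


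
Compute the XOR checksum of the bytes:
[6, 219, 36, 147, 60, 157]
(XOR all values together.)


XOR chain: 6 ^ 219 ^ 36 ^ 147 ^ 60 ^ 157 = 203

203


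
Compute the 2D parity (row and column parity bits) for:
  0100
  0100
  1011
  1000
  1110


Row parities: 11111
Column parities: 1101

Row P: 11111, Col P: 1101, Corner: 1


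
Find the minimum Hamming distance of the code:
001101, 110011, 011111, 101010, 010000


Comparing all pairs, minimum distance: 2
Can detect 1 errors, correct 0 errors

2


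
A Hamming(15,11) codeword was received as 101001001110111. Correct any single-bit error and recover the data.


Syndrome = 0: no error detected

Data: 10101110111 (no errors)


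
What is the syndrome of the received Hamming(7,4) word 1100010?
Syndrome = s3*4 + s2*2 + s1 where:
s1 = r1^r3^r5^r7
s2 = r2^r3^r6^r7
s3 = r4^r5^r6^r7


s1=1, s2=0, s3=1

Syndrome = 5 (error at position 5)


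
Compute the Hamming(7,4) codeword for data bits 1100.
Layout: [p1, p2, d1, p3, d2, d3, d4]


Parity bits: p1=0, p2=1, p3=1

0111100


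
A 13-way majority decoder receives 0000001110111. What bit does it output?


Ones: 6 out of 13
Threshold: 7

0 (6/13 voted 1)


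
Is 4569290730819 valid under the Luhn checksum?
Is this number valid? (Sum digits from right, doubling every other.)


Luhn sum = 58
58 mod 10 = 8

Invalid (Luhn sum mod 10 = 8)


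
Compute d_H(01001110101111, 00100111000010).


XOR: 01101001101101
Count of 1s: 8

8


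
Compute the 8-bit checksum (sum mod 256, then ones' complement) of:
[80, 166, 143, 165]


Sum = 554 mod 256 = 42
Complement = 213

213


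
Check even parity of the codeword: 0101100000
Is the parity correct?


Number of 1s: 3

No, parity error (3 ones)


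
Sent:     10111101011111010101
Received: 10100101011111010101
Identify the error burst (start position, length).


XOR: 00011000000000000000

Burst at position 3, length 2


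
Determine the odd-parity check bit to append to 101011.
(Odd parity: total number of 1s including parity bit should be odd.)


Number of 1s in data: 4
Parity bit: 1

1


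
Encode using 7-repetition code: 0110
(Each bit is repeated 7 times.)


Each bit -> 7 copies

0000000111111111111110000000


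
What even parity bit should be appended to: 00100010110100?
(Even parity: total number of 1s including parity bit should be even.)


Number of 1s in data: 5
Parity bit: 1

1


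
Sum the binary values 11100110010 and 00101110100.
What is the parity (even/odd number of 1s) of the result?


11100110010 = 1842
00101110100 = 372
Sum = 2214 = 100010100110
1s count = 5

odd parity (5 ones in 100010100110)


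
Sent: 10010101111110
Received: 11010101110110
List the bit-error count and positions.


XOR: 01000000001000

2 error(s) at position(s): 1, 10


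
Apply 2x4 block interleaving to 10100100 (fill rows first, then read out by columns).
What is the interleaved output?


Matrix:
  1010
  0100
Read columns: 10011000

10011000


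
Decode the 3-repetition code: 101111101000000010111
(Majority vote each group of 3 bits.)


Groups: 101, 111, 101, 000, 000, 010, 111
Majority votes: 1110001

1110001


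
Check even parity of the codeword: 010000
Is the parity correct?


Number of 1s: 1

No, parity error (1 ones)


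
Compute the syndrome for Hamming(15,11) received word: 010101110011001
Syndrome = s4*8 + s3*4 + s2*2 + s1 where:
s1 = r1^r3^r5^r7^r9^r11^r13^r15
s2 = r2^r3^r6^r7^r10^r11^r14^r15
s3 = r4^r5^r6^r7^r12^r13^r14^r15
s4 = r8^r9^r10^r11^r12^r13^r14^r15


s1=1, s2=1, s3=1, s4=0

Syndrome = 7 (error at position 7)


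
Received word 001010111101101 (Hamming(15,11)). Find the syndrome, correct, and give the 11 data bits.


Syndrome = 4: error at position 4

Data: 11011101101 (corrected bit 4)


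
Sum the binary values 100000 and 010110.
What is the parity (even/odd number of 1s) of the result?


100000 = 32
010110 = 22
Sum = 54 = 110110
1s count = 4

even parity (4 ones in 110110)


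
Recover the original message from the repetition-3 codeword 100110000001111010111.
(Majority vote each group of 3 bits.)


Groups: 100, 110, 000, 001, 111, 010, 111
Majority votes: 0100101

0100101


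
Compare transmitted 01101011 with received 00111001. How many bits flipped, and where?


XOR: 01010010

3 error(s) at position(s): 1, 3, 6


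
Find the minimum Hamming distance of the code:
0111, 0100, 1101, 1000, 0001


Comparing all pairs, minimum distance: 2
Can detect 1 errors, correct 0 errors

2


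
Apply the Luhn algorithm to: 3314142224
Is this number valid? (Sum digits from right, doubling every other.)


Luhn sum = 35
35 mod 10 = 5

Invalid (Luhn sum mod 10 = 5)


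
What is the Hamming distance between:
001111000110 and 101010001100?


XOR: 100101001010
Count of 1s: 5

5


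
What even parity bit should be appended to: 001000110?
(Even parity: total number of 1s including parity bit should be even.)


Number of 1s in data: 3
Parity bit: 1

1


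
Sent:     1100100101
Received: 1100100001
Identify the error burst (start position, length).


XOR: 0000000100

Burst at position 7, length 1


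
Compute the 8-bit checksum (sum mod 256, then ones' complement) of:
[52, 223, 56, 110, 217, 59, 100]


Sum = 817 mod 256 = 49
Complement = 206

206


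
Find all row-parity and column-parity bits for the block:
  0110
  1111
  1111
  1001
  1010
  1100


Row parities: 000000
Column parities: 1001

Row P: 000000, Col P: 1001, Corner: 0


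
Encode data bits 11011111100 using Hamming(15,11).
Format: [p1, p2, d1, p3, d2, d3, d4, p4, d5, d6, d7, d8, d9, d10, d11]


Parity bits: p1=0, p2=0, p3=0, p4=1

001010111111100


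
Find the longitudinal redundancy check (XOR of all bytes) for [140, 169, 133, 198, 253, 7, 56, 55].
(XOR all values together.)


XOR chain: 140 ^ 169 ^ 133 ^ 198 ^ 253 ^ 7 ^ 56 ^ 55 = 147

147


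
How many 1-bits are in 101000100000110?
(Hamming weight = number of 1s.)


Counting 1s in 101000100000110

5


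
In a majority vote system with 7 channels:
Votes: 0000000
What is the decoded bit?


Ones: 0 out of 7
Threshold: 4

0 (0/7 voted 1)


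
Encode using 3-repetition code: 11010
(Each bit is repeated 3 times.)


Each bit -> 3 copies

111111000111000


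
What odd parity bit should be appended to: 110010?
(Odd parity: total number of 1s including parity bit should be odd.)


Number of 1s in data: 3
Parity bit: 0

0


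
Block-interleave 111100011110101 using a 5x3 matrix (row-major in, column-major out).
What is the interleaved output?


Matrix:
  111
  100
  011
  110
  101
Read columns: 110111011010101

110111011010101


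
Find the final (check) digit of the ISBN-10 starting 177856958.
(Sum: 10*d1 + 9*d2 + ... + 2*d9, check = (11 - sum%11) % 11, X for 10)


Weighted sum: 312
312 mod 11 = 4

Check digit: 7


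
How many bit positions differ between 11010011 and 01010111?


XOR: 10000100
Count of 1s: 2

2


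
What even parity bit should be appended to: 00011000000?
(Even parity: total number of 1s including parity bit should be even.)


Number of 1s in data: 2
Parity bit: 0

0


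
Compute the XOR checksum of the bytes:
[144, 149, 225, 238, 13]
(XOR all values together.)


XOR chain: 144 ^ 149 ^ 225 ^ 238 ^ 13 = 7

7


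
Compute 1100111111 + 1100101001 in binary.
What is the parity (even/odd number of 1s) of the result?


1100111111 = 831
1100101001 = 809
Sum = 1640 = 11001101000
1s count = 5

odd parity (5 ones in 11001101000)


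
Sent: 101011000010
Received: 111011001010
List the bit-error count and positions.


XOR: 010000001000

2 error(s) at position(s): 1, 8


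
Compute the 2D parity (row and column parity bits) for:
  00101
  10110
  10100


Row parities: 010
Column parities: 00111

Row P: 010, Col P: 00111, Corner: 1


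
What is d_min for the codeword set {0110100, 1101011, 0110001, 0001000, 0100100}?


Comparing all pairs, minimum distance: 1
Can detect 0 errors, correct 0 errors

1


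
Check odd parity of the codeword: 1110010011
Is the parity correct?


Number of 1s: 6

No, parity error (6 ones)


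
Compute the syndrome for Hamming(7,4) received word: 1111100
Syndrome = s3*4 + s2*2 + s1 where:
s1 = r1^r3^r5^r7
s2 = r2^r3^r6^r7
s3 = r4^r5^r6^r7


s1=1, s2=0, s3=0

Syndrome = 1 (error at position 1)


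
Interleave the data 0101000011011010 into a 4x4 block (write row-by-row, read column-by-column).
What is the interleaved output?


Matrix:
  0101
  0000
  1101
  1010
Read columns: 0011101000011010

0011101000011010


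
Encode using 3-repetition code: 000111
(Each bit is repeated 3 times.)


Each bit -> 3 copies

000000000111111111


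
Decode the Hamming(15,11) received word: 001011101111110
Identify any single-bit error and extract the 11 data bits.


Syndrome = 0: no error detected

Data: 11111111110 (no errors)


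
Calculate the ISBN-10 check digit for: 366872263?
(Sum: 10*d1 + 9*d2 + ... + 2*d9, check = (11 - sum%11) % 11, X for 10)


Weighted sum: 272
272 mod 11 = 8

Check digit: 3


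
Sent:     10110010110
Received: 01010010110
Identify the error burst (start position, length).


XOR: 11100000000

Burst at position 0, length 3


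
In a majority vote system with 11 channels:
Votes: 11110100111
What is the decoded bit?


Ones: 8 out of 11
Threshold: 6

1 (8/11 voted 1)


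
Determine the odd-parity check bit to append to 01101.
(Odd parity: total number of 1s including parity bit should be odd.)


Number of 1s in data: 3
Parity bit: 0

0


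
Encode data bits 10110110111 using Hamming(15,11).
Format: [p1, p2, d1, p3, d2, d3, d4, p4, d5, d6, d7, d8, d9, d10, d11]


Parity bits: p1=1, p2=1, p3=1, p4=1

111101110110111


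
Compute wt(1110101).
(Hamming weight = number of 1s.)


Counting 1s in 1110101

5


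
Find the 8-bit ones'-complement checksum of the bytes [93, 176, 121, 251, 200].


Sum = 841 mod 256 = 73
Complement = 182

182


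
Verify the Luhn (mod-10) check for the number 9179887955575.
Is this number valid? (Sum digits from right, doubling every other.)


Luhn sum = 79
79 mod 10 = 9

Invalid (Luhn sum mod 10 = 9)


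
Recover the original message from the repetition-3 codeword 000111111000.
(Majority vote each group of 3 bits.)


Groups: 000, 111, 111, 000
Majority votes: 0110

0110


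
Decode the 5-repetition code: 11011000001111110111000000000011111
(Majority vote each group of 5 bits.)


Groups: 11011, 00000, 11111, 10111, 00000, 00000, 11111
Majority votes: 1011001

1011001


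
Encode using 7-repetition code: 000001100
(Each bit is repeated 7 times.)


Each bit -> 7 copies

000000000000000000000000000000000001111111111111100000000000000


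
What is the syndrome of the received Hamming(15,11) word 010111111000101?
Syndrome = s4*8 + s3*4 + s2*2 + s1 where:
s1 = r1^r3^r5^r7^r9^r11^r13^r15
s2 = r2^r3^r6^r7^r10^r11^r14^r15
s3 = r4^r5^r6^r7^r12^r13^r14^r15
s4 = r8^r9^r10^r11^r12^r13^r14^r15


s1=1, s2=0, s3=0, s4=0

Syndrome = 1 (error at position 1)


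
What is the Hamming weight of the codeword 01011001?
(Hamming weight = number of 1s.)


Counting 1s in 01011001

4


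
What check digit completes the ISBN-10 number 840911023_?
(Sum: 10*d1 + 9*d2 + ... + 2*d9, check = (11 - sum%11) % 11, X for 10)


Weighted sum: 202
202 mod 11 = 4

Check digit: 7


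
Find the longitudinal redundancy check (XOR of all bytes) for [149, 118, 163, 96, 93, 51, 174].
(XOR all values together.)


XOR chain: 149 ^ 118 ^ 163 ^ 96 ^ 93 ^ 51 ^ 174 = 224

224


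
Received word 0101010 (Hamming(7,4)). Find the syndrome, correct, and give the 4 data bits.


Syndrome = 0: no error detected

Data: 0010 (no errors)


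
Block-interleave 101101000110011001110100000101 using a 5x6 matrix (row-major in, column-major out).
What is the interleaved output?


Matrix:
  101101
  000110
  011001
  110100
  000101
Read columns: 100100011010100110110100010101

100100011010100110110100010101


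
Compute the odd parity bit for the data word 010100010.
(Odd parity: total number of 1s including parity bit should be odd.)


Number of 1s in data: 3
Parity bit: 0

0


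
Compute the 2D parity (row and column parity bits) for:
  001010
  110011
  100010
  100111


Row parities: 0000
Column parities: 111100

Row P: 0000, Col P: 111100, Corner: 0


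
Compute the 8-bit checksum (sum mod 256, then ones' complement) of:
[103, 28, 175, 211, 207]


Sum = 724 mod 256 = 212
Complement = 43

43


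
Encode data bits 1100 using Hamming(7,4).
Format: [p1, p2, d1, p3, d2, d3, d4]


Parity bits: p1=0, p2=1, p3=1

0111100
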